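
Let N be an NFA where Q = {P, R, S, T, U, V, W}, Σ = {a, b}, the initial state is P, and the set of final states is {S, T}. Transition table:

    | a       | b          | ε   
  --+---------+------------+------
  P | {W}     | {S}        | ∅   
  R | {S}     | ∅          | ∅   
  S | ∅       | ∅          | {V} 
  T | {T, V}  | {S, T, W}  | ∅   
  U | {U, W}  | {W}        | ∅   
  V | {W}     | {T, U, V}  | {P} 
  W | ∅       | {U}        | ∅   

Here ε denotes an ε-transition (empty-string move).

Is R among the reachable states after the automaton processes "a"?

Start in {P}.
Read 'a': P→{W}; now {W}.
State R is not in {W}.

No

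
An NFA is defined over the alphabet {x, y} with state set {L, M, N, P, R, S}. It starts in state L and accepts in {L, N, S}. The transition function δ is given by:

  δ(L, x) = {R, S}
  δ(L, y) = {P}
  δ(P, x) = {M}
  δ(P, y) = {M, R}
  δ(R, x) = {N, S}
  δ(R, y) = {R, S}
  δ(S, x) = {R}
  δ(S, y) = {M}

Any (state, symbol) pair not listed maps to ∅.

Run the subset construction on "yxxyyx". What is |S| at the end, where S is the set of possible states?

Start in {L}.
Read 'y': L→{P}; now {P}.
Read 'x': P→{M}; now {M}.
Read 'x': M→∅; now ∅.
The set is empty and remains empty for the remaining 3 symbols.
That set has 0 states.

0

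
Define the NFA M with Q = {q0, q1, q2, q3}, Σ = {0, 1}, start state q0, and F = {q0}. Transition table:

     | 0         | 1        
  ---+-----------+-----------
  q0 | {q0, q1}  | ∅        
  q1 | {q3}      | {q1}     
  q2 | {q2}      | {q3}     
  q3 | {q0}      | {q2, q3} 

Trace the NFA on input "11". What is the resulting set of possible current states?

Start in {q0}.
Read '1': {q0} → ∅.
The set is empty and remains empty for the remaining 1 symbol.

∅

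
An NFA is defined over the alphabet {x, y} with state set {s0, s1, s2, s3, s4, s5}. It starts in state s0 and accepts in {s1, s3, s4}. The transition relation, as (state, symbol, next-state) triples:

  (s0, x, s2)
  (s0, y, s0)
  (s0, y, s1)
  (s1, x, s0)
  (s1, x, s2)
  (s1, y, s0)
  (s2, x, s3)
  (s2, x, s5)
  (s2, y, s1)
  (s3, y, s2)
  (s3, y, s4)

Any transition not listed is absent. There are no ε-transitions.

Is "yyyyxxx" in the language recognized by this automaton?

Start in {s0}.
Read 'y': s0→{s0, s1}; now {s0, s1}.
Read 'y': s0→{s0, s1}, s1→{s0}; now {s0, s1}.
Read 'y': s0→{s0, s1}, s1→{s0}; now {s0, s1}.
Read 'y': s0→{s0, s1}, s1→{s0}; now {s0, s1}.
Read 'x': s0→{s2}, s1→{s0, s2}; now {s0, s2}.
Read 'x': s0→{s2}, s2→{s3, s5}; now {s2, s3, s5}.
Read 'x': s2→{s3, s5}, s3→∅, s5→∅; now {s3, s5}.
The final set {s3, s5} contains the accepting state s3.

Yes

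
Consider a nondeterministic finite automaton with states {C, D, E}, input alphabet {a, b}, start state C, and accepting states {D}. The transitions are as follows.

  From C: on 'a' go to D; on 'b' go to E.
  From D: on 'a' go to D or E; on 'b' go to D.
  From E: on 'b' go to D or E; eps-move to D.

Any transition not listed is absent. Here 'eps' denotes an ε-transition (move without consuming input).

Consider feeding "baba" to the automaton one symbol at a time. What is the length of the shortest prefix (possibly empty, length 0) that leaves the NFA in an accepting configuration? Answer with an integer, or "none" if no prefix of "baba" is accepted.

1

Start in {C}.
Read 'b': {C} → {D, E}.
None of the earlier sets intersect F, but {D, E} does.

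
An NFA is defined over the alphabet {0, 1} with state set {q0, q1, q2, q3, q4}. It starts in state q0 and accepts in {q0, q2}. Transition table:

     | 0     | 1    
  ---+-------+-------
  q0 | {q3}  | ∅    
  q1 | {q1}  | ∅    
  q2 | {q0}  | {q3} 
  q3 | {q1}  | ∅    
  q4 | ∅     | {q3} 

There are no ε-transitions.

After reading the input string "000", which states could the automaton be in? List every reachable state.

{q1}

Start in {q0}.
Read '0': q0→{q3}; now {q3}.
Read '0': q3→{q1}; now {q1}.
Read '0': q1→{q1}; now {q1}.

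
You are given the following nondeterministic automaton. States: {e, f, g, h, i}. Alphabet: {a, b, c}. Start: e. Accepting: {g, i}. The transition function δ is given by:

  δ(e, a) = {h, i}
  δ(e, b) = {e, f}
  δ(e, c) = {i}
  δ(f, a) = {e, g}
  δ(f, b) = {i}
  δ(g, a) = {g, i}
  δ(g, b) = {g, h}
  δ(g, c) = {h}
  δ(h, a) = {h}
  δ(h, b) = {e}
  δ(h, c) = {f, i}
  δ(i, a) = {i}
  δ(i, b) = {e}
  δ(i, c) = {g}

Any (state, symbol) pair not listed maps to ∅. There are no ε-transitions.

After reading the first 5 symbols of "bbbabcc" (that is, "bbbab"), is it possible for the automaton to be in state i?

Start in {e}.
Read 'b': e→{e, f}; now {e, f}.
Read 'b': e→{e, f}, f→{i}; now {e, f, i}.
Read 'b': e→{e, f}, f→{i}, i→{e}; now {e, f, i}.
Read 'a': e→{h, i}, f→{e, g}, i→{i}; now {e, g, h, i}.
Read 'b': e→{e, f}, g→{g, h}, h→{e}, i→{e}; now {e, f, g, h}.
State i is not in {e, f, g, h}.

No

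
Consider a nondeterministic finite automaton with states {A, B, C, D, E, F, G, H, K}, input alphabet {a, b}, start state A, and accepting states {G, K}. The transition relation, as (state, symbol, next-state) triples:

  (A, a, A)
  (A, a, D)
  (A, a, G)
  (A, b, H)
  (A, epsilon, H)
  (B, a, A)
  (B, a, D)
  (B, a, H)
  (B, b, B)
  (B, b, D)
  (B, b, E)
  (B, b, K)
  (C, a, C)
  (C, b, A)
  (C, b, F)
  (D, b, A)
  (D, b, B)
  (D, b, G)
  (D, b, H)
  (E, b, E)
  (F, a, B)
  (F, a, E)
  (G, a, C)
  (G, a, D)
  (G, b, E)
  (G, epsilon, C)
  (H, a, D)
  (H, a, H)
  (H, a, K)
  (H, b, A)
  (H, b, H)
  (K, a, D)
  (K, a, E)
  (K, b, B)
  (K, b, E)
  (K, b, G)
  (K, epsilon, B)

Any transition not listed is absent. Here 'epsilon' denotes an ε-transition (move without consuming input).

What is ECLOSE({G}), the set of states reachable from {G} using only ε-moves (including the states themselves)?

{C, G}

Begin with {G}.
ε-move G → C; add C.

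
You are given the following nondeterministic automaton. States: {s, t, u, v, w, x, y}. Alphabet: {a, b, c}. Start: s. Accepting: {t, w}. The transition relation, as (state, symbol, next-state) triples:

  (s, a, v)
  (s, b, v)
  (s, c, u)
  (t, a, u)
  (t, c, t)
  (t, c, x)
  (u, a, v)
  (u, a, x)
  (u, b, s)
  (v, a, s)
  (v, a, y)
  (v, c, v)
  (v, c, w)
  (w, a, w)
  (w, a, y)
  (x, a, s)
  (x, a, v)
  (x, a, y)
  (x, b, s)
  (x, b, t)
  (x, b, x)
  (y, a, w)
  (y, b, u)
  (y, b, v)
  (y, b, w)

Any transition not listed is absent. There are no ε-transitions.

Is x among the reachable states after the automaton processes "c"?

No

Start in {s}.
Read 'c': {s} → {u}.
State x is not in {u}.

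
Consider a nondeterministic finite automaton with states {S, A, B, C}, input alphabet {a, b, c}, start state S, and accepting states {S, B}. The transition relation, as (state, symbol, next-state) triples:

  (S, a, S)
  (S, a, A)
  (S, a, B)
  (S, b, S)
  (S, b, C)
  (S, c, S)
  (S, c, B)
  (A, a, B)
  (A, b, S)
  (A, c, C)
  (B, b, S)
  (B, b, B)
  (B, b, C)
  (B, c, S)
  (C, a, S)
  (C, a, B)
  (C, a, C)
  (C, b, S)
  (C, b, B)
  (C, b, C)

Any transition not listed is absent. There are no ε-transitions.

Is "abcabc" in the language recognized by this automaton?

Start in {S}.
Read 'a': {S} → {S, A, B}.
Read 'b': {S, A, B} → {S, B, C}.
Read 'c': {S, B, C} → {S, B}.
Read 'a': {S, B} → {S, A, B}.
Read 'b': {S, A, B} → {S, B, C}.
Read 'c': {S, B, C} → {S, B}.
The final set {S, B} contains the accepting states S, B.

Yes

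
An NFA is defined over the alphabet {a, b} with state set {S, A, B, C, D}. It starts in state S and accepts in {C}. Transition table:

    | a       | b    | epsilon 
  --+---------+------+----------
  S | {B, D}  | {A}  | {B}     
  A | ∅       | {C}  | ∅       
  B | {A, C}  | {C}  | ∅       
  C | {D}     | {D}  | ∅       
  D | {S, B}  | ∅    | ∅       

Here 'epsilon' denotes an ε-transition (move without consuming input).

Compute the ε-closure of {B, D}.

{B, D}

Begin with {B, D}.
No ε-moves leave this set, so the closure equals the set itself.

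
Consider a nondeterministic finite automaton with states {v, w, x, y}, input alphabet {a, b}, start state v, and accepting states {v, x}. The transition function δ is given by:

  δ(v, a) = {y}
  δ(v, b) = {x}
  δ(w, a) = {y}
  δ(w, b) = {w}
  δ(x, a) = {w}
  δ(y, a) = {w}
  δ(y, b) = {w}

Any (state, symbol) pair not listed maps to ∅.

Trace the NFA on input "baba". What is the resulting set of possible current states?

{y}

Start in {v}.
Read 'b': {v} → {x}.
Read 'a': {x} → {w}.
Read 'b': {w} → {w}.
Read 'a': {w} → {y}.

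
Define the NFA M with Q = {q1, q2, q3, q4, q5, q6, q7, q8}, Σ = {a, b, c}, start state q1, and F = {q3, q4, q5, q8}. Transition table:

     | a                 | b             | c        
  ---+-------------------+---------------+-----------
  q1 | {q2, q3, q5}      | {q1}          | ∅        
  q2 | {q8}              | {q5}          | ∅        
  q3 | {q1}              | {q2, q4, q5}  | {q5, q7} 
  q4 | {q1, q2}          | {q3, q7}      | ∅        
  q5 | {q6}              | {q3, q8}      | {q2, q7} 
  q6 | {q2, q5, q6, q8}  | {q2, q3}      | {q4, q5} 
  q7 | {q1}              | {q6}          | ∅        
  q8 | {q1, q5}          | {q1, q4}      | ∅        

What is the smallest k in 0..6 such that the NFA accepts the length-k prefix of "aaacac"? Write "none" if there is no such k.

1

Start in {q1}.
Read 'a': {q1} → {q2, q3, q5}.
None of the earlier sets intersect F, but {q2, q3, q5} does.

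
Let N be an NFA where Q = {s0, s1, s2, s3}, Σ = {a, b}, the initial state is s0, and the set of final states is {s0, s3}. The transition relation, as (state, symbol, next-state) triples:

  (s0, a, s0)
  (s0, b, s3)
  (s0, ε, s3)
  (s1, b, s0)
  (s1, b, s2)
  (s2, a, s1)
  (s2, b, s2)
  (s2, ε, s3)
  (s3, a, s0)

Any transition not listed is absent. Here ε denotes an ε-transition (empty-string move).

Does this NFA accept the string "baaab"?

Start: ε-closure({s0}) = {s0, s3}.
Read 'b': s0→{s3}, s3→∅; now {s3}.
Read 'a': s3→{s0}; union {s0}; ε-closure = {s0, s3}.
Read 'a': s0→{s0}, s3→{s0}; union {s0}; ε-closure = {s0, s3}.
Read 'a': s0→{s0}, s3→{s0}; union {s0}; ε-closure = {s0, s3}.
Read 'b': s0→{s3}, s3→∅; now {s3}.
The final set {s3} contains the accepting state s3.

Yes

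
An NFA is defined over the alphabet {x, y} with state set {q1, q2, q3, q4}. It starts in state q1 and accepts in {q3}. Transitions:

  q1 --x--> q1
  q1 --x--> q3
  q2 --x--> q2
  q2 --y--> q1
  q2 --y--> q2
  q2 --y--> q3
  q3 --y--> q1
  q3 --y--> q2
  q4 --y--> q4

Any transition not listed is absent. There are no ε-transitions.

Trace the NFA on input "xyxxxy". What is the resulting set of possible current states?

{q1, q2, q3}

Start in {q1}.
Read 'x': q1→{q1, q3}; now {q1, q3}.
Read 'y': q1→∅, q3→{q1, q2}; now {q1, q2}.
Read 'x': q1→{q1, q3}, q2→{q2}; now {q1, q2, q3}.
Read 'x': q1→{q1, q3}, q2→{q2}, q3→∅; now {q1, q2, q3}.
Read 'x': q1→{q1, q3}, q2→{q2}, q3→∅; now {q1, q2, q3}.
Read 'y': q1→∅, q2→{q1, q2, q3}, q3→{q1, q2}; now {q1, q2, q3}.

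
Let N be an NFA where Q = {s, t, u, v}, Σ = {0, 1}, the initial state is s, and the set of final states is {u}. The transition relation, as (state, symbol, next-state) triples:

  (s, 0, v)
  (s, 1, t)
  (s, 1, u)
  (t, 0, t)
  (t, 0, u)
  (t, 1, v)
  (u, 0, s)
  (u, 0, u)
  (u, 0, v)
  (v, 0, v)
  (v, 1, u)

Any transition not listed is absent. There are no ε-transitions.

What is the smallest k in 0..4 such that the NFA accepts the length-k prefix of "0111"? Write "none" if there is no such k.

2

Start in {s}.
Read '0': s→{v}; now {v}.
Read '1': v→{u}; now {u}.
None of the earlier sets intersect F, but {u} does.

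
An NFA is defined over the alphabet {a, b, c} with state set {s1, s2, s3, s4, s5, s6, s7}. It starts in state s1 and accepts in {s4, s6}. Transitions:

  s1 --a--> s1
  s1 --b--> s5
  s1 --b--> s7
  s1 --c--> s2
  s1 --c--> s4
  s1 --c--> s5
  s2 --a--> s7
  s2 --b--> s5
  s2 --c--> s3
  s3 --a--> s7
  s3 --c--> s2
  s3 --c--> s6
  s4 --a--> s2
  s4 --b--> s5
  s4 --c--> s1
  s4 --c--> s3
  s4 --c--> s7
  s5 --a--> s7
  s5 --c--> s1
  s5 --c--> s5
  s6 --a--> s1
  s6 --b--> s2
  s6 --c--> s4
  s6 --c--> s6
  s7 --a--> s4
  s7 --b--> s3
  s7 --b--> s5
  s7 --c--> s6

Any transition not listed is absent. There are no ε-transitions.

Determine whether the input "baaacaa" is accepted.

Yes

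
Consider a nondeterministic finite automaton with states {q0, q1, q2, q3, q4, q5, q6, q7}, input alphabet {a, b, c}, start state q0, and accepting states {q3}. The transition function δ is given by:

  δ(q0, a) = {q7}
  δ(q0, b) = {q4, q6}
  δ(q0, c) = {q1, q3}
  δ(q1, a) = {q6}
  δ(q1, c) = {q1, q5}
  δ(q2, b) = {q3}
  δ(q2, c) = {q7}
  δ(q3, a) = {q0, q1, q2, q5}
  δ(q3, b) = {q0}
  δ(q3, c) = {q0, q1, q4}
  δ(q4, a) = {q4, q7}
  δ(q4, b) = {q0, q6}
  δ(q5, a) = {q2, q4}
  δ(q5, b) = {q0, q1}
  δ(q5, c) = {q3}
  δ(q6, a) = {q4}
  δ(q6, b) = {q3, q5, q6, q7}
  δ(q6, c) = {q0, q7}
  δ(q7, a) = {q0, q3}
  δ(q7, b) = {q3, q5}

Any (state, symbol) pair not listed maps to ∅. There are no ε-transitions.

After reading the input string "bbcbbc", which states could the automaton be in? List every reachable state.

{q0, q1, q3, q4, q5, q7}

Start in {q0}.
Read 'b': {q0} → {q4, q6}.
Read 'b': {q4, q6} → {q0, q3, q5, q6, q7}.
Read 'c': {q0, q3, q5, q6, q7} → {q0, q1, q3, q4, q7}.
Read 'b': {q0, q1, q3, q4, q7} → {q0, q3, q4, q5, q6}.
Read 'b': {q0, q3, q4, q5, q6} → {q0, q1, q3, q4, q5, q6, q7}.
Read 'c': {q0, q1, q3, q4, q5, q6, q7} → {q0, q1, q3, q4, q5, q7}.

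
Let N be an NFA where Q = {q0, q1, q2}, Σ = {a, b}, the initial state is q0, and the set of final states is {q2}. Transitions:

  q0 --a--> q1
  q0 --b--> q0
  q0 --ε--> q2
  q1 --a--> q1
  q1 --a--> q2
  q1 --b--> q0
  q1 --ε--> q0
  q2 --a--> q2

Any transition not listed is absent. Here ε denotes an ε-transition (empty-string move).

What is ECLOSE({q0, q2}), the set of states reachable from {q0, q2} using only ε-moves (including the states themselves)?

Begin with {q0, q2}.
No ε-moves leave this set, so the closure equals the set itself.

{q0, q2}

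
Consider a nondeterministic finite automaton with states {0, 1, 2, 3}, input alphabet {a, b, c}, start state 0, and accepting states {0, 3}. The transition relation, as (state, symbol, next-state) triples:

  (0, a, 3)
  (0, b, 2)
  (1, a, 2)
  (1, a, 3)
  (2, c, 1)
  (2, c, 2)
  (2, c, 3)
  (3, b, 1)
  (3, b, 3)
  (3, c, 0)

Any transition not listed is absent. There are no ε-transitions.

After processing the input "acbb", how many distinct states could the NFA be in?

Start in {0}.
Read 'a': 0→{3}; now {3}.
Read 'c': 3→{0}; now {0}.
Read 'b': 0→{2}; now {2}.
Read 'b': 2→∅; now ∅.
That set has 0 states.

0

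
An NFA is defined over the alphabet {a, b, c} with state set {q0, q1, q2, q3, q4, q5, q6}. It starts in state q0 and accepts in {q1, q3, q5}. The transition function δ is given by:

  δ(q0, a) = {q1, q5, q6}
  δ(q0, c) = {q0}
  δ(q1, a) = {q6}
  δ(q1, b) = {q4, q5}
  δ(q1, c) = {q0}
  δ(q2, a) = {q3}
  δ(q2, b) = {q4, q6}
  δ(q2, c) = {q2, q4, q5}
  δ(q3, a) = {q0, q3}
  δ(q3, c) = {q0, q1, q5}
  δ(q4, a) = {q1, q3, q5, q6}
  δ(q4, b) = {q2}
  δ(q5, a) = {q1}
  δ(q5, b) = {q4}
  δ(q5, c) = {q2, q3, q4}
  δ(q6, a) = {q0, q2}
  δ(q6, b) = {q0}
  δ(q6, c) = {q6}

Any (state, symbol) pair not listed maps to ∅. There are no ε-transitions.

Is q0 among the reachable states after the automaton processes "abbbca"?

Yes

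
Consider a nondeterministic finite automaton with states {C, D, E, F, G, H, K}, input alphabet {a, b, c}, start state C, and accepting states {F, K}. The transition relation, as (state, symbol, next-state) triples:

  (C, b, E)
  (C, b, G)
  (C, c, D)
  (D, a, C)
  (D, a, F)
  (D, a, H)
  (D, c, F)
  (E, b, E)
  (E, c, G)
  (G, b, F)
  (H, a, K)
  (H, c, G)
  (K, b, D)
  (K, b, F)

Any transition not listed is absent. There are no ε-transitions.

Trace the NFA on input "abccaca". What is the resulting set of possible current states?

∅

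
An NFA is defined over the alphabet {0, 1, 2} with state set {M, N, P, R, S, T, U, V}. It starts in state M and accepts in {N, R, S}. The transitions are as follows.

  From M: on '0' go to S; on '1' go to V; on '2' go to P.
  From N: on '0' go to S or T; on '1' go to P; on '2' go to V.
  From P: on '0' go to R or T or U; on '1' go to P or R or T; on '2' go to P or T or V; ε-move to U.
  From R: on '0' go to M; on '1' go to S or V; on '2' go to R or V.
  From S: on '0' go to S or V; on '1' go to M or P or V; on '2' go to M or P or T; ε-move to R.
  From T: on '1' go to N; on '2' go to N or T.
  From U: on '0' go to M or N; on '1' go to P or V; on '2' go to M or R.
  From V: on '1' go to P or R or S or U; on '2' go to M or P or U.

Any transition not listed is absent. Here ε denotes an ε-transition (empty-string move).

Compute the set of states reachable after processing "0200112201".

Start in {M}.
Read '0': {M} → {R, S}.
Read '2': {R, S} → {M, P, R, T, U, V}.
Read '0': {M, P, R, T, U, V} → {M, N, R, S, T, U}.
Read '0': {M, N, R, S, T, U} → {M, N, R, S, T, V}.
Read '1': {M, N, R, S, T, V} → {M, N, P, R, S, U, V}.
Read '1': {M, N, P, R, S, U, V} → {M, P, R, S, T, U, V}.
Read '2': {M, P, R, S, T, U, V} → {M, N, P, R, T, U, V}.
Read '2': {M, N, P, R, T, U, V} → {M, N, P, R, T, U, V}.
Read '0': {M, N, P, R, T, U, V} → {M, N, R, S, T, U}.
Read '1': {M, N, R, S, T, U} → {M, N, P, R, S, U, V}.

{M, N, P, R, S, U, V}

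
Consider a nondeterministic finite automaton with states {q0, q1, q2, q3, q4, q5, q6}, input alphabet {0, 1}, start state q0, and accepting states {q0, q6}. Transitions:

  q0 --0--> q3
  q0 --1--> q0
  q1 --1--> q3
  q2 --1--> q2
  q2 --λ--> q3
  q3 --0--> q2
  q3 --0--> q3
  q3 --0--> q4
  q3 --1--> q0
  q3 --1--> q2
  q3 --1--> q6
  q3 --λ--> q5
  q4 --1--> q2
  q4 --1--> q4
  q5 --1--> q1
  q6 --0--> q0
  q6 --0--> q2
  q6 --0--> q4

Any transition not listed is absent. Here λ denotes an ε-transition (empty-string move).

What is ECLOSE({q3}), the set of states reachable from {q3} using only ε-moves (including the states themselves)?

Begin with {q3}.
ε-move q3 → q5; add q5.

{q3, q5}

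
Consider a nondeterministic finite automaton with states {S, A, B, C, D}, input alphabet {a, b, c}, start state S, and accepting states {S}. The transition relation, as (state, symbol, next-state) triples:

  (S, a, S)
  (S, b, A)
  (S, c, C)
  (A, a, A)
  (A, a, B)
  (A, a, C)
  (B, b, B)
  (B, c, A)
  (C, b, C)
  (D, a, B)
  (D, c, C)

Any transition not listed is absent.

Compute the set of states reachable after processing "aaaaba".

{A, B, C}

Start in {S}.
Read 'a': S→{S}; now {S}.
Read 'a': S→{S}; now {S}.
Read 'a': S→{S}; now {S}.
Read 'a': S→{S}; now {S}.
Read 'b': S→{A}; now {A}.
Read 'a': A→{A, B, C}; now {A, B, C}.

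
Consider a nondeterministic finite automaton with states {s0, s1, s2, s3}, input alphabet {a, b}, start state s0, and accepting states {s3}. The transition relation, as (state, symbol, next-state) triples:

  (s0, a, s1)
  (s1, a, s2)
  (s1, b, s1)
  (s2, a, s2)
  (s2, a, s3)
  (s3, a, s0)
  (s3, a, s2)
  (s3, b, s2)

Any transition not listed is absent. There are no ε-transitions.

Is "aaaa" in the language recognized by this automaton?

Yes

Start in {s0}.
Read 'a': {s0} → {s1}.
Read 'a': {s1} → {s2}.
Read 'a': {s2} → {s2, s3}.
Read 'a': {s2, s3} → {s0, s2, s3}.
The final set {s0, s2, s3} contains the accepting state s3.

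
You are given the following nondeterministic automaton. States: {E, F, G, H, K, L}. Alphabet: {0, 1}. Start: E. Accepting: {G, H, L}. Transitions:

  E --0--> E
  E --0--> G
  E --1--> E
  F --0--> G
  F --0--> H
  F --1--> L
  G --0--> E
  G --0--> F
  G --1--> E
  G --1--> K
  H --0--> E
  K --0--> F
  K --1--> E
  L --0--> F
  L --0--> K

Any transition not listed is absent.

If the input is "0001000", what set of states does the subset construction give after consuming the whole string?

{E, F, G, H}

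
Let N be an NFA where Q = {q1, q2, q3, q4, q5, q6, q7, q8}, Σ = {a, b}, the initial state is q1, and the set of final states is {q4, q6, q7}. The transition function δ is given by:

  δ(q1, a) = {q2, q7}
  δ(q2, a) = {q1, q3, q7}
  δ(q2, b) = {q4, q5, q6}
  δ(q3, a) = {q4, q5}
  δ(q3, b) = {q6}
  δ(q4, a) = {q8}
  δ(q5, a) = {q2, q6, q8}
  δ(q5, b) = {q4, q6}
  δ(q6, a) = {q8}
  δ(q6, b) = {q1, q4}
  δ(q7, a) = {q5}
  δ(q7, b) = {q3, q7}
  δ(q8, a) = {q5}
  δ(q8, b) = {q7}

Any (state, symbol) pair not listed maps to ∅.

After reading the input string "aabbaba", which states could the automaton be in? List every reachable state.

{q2, q4, q5, q6, q8}

Start in {q1}.
Read 'a': {q1} → {q2, q7}.
Read 'a': {q2, q7} → {q1, q3, q5, q7}.
Read 'b': {q1, q3, q5, q7} → {q3, q4, q6, q7}.
Read 'b': {q3, q4, q6, q7} → {q1, q3, q4, q6, q7}.
Read 'a': {q1, q3, q4, q6, q7} → {q2, q4, q5, q7, q8}.
Read 'b': {q2, q4, q5, q7, q8} → {q3, q4, q5, q6, q7}.
Read 'a': {q3, q4, q5, q6, q7} → {q2, q4, q5, q6, q8}.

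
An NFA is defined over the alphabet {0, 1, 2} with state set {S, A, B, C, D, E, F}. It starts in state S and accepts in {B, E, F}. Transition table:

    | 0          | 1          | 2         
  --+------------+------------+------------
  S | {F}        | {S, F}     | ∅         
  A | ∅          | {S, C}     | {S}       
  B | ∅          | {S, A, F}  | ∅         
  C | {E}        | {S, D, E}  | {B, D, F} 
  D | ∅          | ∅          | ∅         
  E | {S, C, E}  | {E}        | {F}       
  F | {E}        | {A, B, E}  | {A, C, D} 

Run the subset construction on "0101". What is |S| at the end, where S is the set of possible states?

Start in {S}.
Read '0': S→{F}; now {F}.
Read '1': F→{A, B, E}; now {A, B, E}.
Read '0': A→∅, B→∅, E→{S, C, E}; now {S, C, E}.
Read '1': S→{S, F}, C→{S, D, E}, E→{E}; now {S, D, E, F}.
That set has 4 states.

4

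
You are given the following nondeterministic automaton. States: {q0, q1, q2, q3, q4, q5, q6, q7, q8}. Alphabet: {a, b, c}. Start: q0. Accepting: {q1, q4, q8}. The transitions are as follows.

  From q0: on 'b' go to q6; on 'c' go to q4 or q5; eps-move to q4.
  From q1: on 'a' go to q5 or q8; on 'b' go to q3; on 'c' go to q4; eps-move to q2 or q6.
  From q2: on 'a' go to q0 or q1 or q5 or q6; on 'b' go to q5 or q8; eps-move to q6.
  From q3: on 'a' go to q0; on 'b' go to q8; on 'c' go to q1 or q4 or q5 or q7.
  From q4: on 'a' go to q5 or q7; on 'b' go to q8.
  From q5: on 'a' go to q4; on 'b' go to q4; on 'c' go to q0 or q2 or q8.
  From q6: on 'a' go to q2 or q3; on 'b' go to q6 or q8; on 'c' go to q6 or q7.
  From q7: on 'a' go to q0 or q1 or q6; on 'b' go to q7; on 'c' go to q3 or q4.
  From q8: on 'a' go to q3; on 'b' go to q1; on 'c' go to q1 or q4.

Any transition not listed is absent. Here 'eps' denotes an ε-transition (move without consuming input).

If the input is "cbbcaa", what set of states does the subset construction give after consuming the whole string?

{q0, q1, q2, q3, q4, q5, q6, q7, q8}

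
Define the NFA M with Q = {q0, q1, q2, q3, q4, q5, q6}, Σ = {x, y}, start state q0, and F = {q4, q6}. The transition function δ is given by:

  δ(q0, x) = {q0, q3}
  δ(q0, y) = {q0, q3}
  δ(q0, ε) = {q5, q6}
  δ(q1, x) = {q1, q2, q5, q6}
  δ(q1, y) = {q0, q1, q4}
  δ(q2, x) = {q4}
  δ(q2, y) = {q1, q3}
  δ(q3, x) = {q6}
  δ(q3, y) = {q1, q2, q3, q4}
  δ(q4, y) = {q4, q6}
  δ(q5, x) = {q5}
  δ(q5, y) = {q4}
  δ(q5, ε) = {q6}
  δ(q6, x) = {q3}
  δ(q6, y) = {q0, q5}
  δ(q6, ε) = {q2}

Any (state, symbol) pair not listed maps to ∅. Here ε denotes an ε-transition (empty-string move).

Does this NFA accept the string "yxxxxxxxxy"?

Yes

Start: ε-closure({q0}) = {q0, q2, q5, q6}.
Read 'y': q0→{q0, q3}, q2→{q1, q3}, q5→{q4}, q6→{q0, q5}; union {q0, q1, q3, q4, q5}; ε-closure = {q0, q1, q2, q3, q4, q5, q6}.
Read 'x': q0→{q0, q3}, q1→{q1, q2, q5, q6}, q2→{q4}, q3→{q6}, q4→∅, q5→{q5}, q6→{q3}; now {q0, q1, q2, q3, q4, q5, q6}.
Read 'x': q0→{q0, q3}, q1→{q1, q2, q5, q6}, q2→{q4}, q3→{q6}, q4→∅, q5→{q5}, q6→{q3}; now {q0, q1, q2, q3, q4, q5, q6}.
Read 'x': q0→{q0, q3}, q1→{q1, q2, q5, q6}, q2→{q4}, q3→{q6}, q4→∅, q5→{q5}, q6→{q3}; now {q0, q1, q2, q3, q4, q5, q6}.
Read 'x': q0→{q0, q3}, q1→{q1, q2, q5, q6}, q2→{q4}, q3→{q6}, q4→∅, q5→{q5}, q6→{q3}; now {q0, q1, q2, q3, q4, q5, q6}.
Read 'x': q0→{q0, q3}, q1→{q1, q2, q5, q6}, q2→{q4}, q3→{q6}, q4→∅, q5→{q5}, q6→{q3}; now {q0, q1, q2, q3, q4, q5, q6}.
Read 'x': q0→{q0, q3}, q1→{q1, q2, q5, q6}, q2→{q4}, q3→{q6}, q4→∅, q5→{q5}, q6→{q3}; now {q0, q1, q2, q3, q4, q5, q6}.
Read 'x': q0→{q0, q3}, q1→{q1, q2, q5, q6}, q2→{q4}, q3→{q6}, q4→∅, q5→{q5}, q6→{q3}; now {q0, q1, q2, q3, q4, q5, q6}.
Read 'x': q0→{q0, q3}, q1→{q1, q2, q5, q6}, q2→{q4}, q3→{q6}, q4→∅, q5→{q5}, q6→{q3}; now {q0, q1, q2, q3, q4, q5, q6}.
Read 'y': q0→{q0, q3}, q1→{q0, q1, q4}, q2→{q1, q3}, q3→{q1, q2, q3, q4}, q4→{q4, q6}, q5→{q4}, q6→{q0, q5}; now {q0, q1, q2, q3, q4, q5, q6}.
The final set {q0, q1, q2, q3, q4, q5, q6} contains the accepting states q4, q6.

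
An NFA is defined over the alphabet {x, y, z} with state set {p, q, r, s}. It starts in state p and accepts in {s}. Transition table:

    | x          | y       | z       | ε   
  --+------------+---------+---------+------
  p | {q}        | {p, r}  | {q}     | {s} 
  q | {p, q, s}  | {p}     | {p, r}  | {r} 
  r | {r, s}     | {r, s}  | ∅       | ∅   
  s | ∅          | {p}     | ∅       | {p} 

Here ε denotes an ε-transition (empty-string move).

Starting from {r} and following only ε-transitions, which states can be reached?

Begin with {r}.
No ε-moves leave this set, so the closure equals the set itself.

{r}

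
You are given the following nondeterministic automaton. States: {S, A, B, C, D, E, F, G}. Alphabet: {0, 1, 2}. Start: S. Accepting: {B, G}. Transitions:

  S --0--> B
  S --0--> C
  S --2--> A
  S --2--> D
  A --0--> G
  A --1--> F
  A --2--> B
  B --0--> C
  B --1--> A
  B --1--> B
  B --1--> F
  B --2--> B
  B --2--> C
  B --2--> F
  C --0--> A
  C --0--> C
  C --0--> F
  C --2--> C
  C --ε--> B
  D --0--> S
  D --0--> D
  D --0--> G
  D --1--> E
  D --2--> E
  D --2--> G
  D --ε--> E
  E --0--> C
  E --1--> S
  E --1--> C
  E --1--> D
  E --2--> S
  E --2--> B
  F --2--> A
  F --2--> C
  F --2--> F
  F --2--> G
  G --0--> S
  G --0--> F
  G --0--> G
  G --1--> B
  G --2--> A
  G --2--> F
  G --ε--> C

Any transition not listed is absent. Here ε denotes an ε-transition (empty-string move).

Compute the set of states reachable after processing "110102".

∅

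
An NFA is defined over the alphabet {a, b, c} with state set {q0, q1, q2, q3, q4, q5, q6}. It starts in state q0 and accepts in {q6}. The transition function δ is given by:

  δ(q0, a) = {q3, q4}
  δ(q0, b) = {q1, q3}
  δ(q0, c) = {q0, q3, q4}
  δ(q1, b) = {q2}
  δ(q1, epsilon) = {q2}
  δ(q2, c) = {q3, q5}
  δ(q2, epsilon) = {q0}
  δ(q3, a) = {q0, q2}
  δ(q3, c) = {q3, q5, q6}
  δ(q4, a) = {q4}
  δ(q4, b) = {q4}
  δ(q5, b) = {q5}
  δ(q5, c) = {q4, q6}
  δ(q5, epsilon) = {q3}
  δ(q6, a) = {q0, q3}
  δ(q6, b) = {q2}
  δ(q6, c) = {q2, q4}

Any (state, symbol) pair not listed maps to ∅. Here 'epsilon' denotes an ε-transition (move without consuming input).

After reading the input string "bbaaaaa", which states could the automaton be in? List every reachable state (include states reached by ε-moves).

{q0, q2, q3, q4}

Start in {q0}.
Read 'b': {q0} → {q0, q1, q2, q3}.
Read 'b': {q0, q1, q2, q3} → {q0, q1, q2, q3}.
Read 'a': {q0, q1, q2, q3} → {q0, q2, q3, q4}.
Read 'a': {q0, q2, q3, q4} → {q0, q2, q3, q4}.
Read 'a': {q0, q2, q3, q4} → {q0, q2, q3, q4}.
Read 'a': {q0, q2, q3, q4} → {q0, q2, q3, q4}.
Read 'a': {q0, q2, q3, q4} → {q0, q2, q3, q4}.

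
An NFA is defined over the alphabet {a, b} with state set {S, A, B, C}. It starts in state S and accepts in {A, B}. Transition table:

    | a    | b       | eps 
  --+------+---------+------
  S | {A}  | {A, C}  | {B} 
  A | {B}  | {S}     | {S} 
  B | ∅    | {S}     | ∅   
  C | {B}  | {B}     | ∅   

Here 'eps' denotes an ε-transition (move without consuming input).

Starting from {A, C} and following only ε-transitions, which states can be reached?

{S, A, B, C}

Begin with {A, C}.
ε-move A → S; add S.
ε-move S → B; add B.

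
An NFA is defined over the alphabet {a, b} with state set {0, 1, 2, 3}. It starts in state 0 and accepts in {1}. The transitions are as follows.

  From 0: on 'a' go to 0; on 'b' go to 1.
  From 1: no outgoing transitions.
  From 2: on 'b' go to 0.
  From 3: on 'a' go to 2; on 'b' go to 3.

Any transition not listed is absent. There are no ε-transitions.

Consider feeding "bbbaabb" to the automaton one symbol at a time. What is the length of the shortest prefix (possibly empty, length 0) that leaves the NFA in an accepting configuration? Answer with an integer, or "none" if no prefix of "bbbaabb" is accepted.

Start in {0}.
Read 'b': {0} → {1}.
None of the earlier sets intersect F, but {1} does.

1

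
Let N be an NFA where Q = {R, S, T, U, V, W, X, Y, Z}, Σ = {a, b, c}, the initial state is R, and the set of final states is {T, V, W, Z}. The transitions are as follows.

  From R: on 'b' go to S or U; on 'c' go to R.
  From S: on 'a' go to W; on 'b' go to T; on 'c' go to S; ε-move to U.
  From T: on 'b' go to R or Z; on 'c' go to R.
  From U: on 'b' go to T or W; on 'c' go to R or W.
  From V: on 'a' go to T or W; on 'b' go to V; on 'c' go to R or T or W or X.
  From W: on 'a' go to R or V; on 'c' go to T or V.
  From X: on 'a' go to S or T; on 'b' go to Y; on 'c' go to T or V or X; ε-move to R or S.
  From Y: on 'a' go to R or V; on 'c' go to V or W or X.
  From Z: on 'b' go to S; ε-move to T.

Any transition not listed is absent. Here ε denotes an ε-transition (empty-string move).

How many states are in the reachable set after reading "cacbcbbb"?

Start in {R}.
Read 'c': R→{R}; now {R}.
Read 'a': R→∅; now ∅.
The set is empty and remains empty for the remaining 6 symbols.
That set has 0 states.

0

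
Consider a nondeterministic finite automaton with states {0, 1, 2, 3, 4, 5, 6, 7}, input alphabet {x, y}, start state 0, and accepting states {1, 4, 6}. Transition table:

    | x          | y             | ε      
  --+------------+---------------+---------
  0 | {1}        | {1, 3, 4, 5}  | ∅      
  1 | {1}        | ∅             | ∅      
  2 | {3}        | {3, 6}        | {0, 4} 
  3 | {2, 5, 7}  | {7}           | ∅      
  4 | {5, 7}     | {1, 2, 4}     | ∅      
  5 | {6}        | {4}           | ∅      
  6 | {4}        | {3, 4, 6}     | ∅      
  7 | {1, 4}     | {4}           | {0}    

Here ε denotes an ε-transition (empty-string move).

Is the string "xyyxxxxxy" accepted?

No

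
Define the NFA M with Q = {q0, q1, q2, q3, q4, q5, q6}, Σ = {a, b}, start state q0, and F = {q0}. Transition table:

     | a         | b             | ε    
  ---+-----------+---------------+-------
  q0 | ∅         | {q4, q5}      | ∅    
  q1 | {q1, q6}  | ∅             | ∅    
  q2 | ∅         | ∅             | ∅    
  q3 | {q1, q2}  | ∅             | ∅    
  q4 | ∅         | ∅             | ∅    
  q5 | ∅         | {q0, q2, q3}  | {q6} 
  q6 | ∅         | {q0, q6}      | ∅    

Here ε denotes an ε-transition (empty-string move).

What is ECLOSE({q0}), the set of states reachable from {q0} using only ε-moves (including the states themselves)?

Begin with {q0}.
No ε-moves leave this set, so the closure equals the set itself.

{q0}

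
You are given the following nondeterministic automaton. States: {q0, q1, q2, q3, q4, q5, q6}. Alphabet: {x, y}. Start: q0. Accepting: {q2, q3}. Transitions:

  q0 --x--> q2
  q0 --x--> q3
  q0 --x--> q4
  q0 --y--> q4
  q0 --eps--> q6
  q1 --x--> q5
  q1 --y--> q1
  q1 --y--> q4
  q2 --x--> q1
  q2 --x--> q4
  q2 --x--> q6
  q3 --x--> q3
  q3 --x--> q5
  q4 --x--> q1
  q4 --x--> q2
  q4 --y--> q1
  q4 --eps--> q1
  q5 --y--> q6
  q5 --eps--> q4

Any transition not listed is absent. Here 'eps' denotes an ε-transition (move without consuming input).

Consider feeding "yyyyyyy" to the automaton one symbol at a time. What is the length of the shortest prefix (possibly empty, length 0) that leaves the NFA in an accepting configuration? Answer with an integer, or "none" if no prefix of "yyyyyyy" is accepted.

none

Start: ε-closure({q0}) = {q0, q6}.
Read 'y': {q0, q6} → {q1, q4}.
Read 'y': {q1, q4} → {q1, q4}.
Read 'y': {q1, q4} → {q1, q4}.
Read 'y': {q1, q4} → {q1, q4}.
Read 'y': {q1, q4} → {q1, q4}.
Read 'y': {q1, q4} → {q1, q4}.
Read 'y': {q1, q4} → {q1, q4}.
No reachable set along the way intersects F.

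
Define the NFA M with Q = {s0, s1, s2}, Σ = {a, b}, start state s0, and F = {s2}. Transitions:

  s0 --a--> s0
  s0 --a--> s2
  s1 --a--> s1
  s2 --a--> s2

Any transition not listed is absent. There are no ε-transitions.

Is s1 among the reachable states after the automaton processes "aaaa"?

No

Start in {s0}.
Read 'a': {s0} → {s0, s2}.
Read 'a': {s0, s2} → {s0, s2}.
Read 'a': {s0, s2} → {s0, s2}.
Read 'a': {s0, s2} → {s0, s2}.
State s1 is not in {s0, s2}.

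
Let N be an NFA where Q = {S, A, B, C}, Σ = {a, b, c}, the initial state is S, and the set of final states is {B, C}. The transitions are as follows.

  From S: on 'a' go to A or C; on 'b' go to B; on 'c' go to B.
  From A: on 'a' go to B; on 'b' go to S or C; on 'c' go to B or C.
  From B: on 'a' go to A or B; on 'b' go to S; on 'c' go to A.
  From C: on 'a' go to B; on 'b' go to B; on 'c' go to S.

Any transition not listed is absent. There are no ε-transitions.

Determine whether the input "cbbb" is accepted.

Start in {S}.
Read 'c': S→{B}; now {B}.
Read 'b': B→{S}; now {S}.
Read 'b': S→{B}; now {B}.
Read 'b': B→{S}; now {S}.
The final set {S} contains no accepting state.

No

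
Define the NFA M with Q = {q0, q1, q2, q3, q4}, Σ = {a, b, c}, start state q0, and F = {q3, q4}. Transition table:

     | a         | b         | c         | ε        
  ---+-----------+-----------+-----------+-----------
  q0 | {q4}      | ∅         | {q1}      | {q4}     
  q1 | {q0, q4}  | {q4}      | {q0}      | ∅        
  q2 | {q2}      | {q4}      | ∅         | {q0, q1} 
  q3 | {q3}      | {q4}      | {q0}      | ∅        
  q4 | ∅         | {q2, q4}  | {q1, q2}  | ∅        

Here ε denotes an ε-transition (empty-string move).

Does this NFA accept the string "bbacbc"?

Yes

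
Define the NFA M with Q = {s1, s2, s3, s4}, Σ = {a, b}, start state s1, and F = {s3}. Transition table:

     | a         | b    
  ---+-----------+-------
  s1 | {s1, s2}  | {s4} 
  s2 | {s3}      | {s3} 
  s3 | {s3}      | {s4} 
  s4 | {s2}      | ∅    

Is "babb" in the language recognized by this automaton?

No

Start in {s1}.
Read 'b': s1→{s4}; now {s4}.
Read 'a': s4→{s2}; now {s2}.
Read 'b': s2→{s3}; now {s3}.
Read 'b': s3→{s4}; now {s4}.
The final set {s4} contains no accepting state.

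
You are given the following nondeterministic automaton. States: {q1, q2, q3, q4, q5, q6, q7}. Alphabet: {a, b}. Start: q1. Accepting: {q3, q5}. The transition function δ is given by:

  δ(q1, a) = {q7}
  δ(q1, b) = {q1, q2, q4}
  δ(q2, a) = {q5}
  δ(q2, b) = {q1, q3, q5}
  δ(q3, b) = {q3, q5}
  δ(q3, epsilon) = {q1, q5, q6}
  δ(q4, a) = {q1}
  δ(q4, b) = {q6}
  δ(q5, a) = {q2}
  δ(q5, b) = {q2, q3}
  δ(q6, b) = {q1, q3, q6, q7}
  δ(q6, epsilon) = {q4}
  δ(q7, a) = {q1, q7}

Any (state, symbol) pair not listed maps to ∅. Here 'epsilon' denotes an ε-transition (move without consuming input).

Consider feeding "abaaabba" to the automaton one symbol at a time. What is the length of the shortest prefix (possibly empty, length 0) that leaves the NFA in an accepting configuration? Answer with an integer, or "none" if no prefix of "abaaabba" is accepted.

none

Start in {q1}.
Read 'a': {q1} → {q7}.
Read 'b': {q7} → ∅.
The set is empty and remains empty for the remaining 6 symbols.
No reachable set along the way intersects F.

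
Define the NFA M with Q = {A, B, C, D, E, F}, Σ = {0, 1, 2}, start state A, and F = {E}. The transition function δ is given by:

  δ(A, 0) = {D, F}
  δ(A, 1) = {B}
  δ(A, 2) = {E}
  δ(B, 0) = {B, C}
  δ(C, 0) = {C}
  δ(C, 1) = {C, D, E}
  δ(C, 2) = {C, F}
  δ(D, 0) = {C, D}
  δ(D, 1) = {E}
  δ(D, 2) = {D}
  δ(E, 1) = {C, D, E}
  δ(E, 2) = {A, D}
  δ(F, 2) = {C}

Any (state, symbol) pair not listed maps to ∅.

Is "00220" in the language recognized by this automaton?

No

Start in {A}.
Read '0': A→{D, F}; now {D, F}.
Read '0': D→{C, D}, F→∅; now {C, D}.
Read '2': C→{C, F}, D→{D}; now {C, D, F}.
Read '2': C→{C, F}, D→{D}, F→{C}; now {C, D, F}.
Read '0': C→{C}, D→{C, D}, F→∅; now {C, D}.
The final set {C, D} contains no accepting state.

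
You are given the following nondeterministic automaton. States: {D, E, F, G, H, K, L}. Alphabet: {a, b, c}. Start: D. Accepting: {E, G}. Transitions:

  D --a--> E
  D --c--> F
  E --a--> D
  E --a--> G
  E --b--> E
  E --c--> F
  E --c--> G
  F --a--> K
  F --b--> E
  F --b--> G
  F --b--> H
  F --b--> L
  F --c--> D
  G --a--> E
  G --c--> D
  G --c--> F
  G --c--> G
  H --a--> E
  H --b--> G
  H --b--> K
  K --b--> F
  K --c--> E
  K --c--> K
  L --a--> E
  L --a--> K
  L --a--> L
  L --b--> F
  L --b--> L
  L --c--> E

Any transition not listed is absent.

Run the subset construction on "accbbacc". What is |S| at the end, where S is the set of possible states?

5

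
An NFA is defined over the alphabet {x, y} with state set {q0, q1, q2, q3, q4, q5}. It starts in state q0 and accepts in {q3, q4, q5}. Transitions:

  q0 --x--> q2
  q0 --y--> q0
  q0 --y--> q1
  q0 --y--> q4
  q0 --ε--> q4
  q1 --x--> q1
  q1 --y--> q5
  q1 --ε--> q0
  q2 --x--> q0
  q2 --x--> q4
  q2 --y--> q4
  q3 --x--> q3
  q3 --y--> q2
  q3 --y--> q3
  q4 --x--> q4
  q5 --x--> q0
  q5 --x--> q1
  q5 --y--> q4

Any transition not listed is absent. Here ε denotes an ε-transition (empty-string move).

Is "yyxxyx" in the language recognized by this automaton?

Yes

Start: ε-closure({q0}) = {q0, q4}.
Read 'y': {q0, q4} → {q0, q1, q4}.
Read 'y': {q0, q1, q4} → {q0, q1, q4, q5}.
Read 'x': {q0, q1, q4, q5} → {q0, q1, q2, q4}.
Read 'x': {q0, q1, q2, q4} → {q0, q1, q2, q4}.
Read 'y': {q0, q1, q2, q4} → {q0, q1, q4, q5}.
Read 'x': {q0, q1, q4, q5} → {q0, q1, q2, q4}.
The final set {q0, q1, q2, q4} contains the accepting state q4.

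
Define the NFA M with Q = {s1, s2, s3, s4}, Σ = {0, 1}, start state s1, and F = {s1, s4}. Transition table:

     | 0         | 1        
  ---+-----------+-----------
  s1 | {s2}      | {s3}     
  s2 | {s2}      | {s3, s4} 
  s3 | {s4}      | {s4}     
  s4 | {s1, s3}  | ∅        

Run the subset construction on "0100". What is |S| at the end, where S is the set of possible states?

4

Start in {s1}.
Read '0': s1→{s2}; now {s2}.
Read '1': s2→{s3, s4}; now {s3, s4}.
Read '0': s3→{s4}, s4→{s1, s3}; now {s1, s3, s4}.
Read '0': s1→{s2}, s3→{s4}, s4→{s1, s3}; now {s1, s2, s3, s4}.
That set has 4 states.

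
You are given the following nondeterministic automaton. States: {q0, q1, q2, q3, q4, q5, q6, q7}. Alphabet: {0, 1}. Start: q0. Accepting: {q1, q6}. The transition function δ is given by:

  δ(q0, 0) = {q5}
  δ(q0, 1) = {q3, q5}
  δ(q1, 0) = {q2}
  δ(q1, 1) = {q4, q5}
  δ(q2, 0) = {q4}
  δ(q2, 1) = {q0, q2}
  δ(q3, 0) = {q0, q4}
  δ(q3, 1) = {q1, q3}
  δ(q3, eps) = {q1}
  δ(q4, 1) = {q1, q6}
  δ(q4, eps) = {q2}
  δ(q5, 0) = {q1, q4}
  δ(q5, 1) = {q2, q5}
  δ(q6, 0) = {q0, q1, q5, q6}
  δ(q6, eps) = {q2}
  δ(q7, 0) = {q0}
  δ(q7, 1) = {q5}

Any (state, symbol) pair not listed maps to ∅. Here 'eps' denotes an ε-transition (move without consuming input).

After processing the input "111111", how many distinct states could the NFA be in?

7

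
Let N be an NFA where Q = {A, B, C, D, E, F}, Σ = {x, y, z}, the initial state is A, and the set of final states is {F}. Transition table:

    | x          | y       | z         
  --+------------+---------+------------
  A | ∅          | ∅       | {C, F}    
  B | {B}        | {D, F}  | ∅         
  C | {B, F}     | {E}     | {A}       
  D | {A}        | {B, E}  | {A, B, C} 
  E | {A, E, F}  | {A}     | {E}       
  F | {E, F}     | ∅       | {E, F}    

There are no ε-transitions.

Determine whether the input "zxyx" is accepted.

Start in {A}.
Read 'z': A→{C, F}; now {C, F}.
Read 'x': C→{B, F}, F→{E, F}; now {B, E, F}.
Read 'y': B→{D, F}, E→{A}, F→∅; now {A, D, F}.
Read 'x': A→∅, D→{A}, F→{E, F}; now {A, E, F}.
The final set {A, E, F} contains the accepting state F.

Yes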